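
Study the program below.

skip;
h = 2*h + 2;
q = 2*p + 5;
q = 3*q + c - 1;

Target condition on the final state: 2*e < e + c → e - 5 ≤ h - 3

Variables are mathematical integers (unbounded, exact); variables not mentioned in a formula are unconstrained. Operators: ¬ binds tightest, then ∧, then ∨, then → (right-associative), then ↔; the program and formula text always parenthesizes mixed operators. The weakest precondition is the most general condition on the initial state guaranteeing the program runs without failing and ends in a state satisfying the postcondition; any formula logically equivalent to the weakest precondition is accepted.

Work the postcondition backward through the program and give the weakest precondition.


Working backward. After the program, the postcondition 2*e < e + c → e - 5 ≤ h - 3 must hold; in canonical form it is e < c → e ≤ h + 2.
Before q := 3*q + c - 1: e < c → e ≤ h + 2
Before q := 2*p + 5: e < c → e ≤ h + 2
Before h := 2*h + 2: e < c → e ≤ 2*h + 4
Before skip: e < c → e ≤ 2*h + 4
Answer: WP = e < c → e ≤ 2*h + 4


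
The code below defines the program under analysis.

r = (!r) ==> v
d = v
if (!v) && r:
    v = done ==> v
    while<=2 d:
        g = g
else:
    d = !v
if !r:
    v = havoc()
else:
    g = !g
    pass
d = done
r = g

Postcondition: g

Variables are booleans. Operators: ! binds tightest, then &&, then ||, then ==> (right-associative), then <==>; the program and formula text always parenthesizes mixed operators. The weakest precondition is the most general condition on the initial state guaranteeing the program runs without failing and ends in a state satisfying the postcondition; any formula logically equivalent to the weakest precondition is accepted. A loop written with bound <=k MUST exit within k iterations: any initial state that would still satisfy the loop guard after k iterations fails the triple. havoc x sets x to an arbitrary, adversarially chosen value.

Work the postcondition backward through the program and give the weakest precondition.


Working backward. After the program, g must hold.
Before r := g: g
Before d := done: g
Then branch requires g; else branch requires !g.
Before the if: ((!r) ==> g) && (r ==> (!g))
Then branch requires (d ==> ((d ==> ((!d) && ((!r) ==> g) && (r ==> (!g)))) && ((!d) ==> (((!r) ==> g) && (r ==> (!g)))))) && ((!d) ==> (((!r) ==> g) && (r ==> (!g)))); else branch requires ((!r) ==> g) && (r ==> (!g)).
Before the if: (((!v) && r) ==> ((d ==> ((d ==> ((!d) && ((!r) ==> g) && (r ==> (!g)))) && ((!d) ==> (((!r) ==> g) && (r ==> (!g)))))) && ((!d) ==> (((!r) ==> g) && (r ==> (!g)))))) && ((!((!v) && r)) ==> (((!r) ==> g) && (r ==> (!g))))
Before d := v: (((!v) && r) ==> ((v ==> ((v ==> ((!v) && ((!r) ==> g) && (r ==> (!g)))) && ((!v) ==> (((!r) ==> g) && (r ==> (!g)))))) && ((!v) ==> (((!r) ==> g) && (r ==> (!g)))))) && ((!((!v) && r)) ==> (((!r) ==> g) && (r ==> (!g))))
Before r := (!r) ==> v: (((!v) && ((!r) ==> v)) ==> ((v ==> ((v ==> ((!v) && ((!((!r) ==> v)) ==> g) && (((!r) ==> v) ==> (!g)))) && ((!v) ==> (((!((!r) ==> v)) ==> g) && (((!r) ==> v) ==> (!g)))))) && ((!v) ==> (((!((!r) ==> v)) ==> g) && (((!r) ==> v) ==> (!g)))))) && ((!((!v) && ((!r) ==> v))) ==> (((!((!r) ==> v)) ==> g) && (((!r) ==> v) ==> (!g))))
Answer: WP = (((!v) && ((!r) ==> v)) ==> ((v ==> ((v ==> ((!v) && ((!((!r) ==> v)) ==> g) && (((!r) ==> v) ==> (!g)))) && ((!v) ==> (((!((!r) ==> v)) ==> g) && (((!r) ==> v) ==> (!g)))))) && ((!v) ==> (((!((!r) ==> v)) ==> g) && (((!r) ==> v) ==> (!g)))))) && ((!((!v) && ((!r) ==> v))) ==> (((!((!r) ==> v)) ==> g) && (((!r) ==> v) ==> (!g))))


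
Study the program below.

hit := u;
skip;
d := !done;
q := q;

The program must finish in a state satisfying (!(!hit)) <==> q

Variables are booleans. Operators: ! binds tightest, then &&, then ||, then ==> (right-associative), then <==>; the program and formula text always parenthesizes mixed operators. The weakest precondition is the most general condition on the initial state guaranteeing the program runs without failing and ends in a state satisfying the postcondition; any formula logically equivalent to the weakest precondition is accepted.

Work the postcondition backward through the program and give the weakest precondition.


Working backward. After the program, the postcondition (!(!hit)) <==> q must hold; in canonical form it is hit <==> q.
Before q := q: hit <==> q
Before d := !done: hit <==> q
Before skip: hit <==> q
Before hit := u: u <==> q
Answer: WP = u <==> q


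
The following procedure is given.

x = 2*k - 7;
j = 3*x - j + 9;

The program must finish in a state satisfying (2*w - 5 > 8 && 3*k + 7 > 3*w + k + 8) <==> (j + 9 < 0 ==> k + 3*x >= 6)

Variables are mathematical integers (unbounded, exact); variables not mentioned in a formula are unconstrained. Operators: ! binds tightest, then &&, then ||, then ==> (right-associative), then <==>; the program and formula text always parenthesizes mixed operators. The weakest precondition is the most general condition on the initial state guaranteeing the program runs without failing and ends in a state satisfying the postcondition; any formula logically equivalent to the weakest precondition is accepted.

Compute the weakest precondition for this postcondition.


Working backward. After the program, the postcondition (2*w - 5 > 8 && 3*k + 7 > 3*w + k + 8) <==> (j + 9 < 0 ==> k + 3*x >= 6) must hold; in canonical form it is (2*w > 13 && 2*k > 3*w + 1) <==> (j < -9 ==> k + 3*x >= 6).
Before j := 3*x - j + 9: (2*w > 13 && 2*k > 3*w + 1) <==> (3*x < j - 18 ==> k + 3*x >= 6)
Before x := 2*k - 7: (2*w > 13 && 2*k > 3*w + 1) <==> (6*k < j + 3 ==> 7*k >= 27)
Answer: WP = (2*w > 13 && 2*k > 3*w + 1) <==> (6*k < j + 3 ==> 7*k >= 27)


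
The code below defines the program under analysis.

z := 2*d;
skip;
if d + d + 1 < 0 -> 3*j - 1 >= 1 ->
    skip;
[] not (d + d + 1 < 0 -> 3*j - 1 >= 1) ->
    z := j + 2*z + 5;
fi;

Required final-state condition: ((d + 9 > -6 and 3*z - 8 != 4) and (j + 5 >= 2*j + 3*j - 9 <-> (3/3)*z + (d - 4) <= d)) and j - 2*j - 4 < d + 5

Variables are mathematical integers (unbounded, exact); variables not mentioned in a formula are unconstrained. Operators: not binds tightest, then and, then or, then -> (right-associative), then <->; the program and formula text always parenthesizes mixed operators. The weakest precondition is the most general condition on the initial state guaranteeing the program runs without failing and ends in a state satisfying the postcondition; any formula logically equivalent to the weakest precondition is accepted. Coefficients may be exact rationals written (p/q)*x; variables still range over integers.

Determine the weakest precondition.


Working backward. After the program, the postcondition ((d + 9 > -6 and 3*z - 8 != 4) and (j + 5 >= 2*j + 3*j - 9 <-> (3/3)*z + (d - 4) <= d)) and j - 2*j - 4 < d + 5 must hold; in canonical form it is d > -15 and 3*z != 12 and (4*j <= 14 <-> z <= 4) and d + j > -9.
Then branch requires d > -15 and 3*z != 12 and (4*j <= 14 <-> z <= 4) and d + j > -9; else branch requires d > -15 and 3*j + 6*z != -3 and (4*j <= 14 <-> j + 2*z <= -1) and d + j > -9.
Before the if: ((2*d < -1 -> 3*j >= 2) -> (d > -15 and 3*z != 12 and (4*j <= 14 <-> z <= 4) and d + j > -9)) and ((not (2*d < -1 -> 3*j >= 2)) -> (d > -15 and 3*j + 6*z != -3 and (4*j <= 14 <-> j + 2*z <= -1) and d + j > -9))
Before skip: ((2*d < -1 -> 3*j >= 2) -> (d > -15 and 3*z != 12 and (4*j <= 14 <-> z <= 4) and d + j > -9)) and ((not (2*d < -1 -> 3*j >= 2)) -> (d > -15 and 3*j + 6*z != -3 and (4*j <= 14 <-> j + 2*z <= -1) and d + j > -9))
Before z := 2*d: ((2*d < -1 -> 3*j >= 2) -> (d > -15 and 6*d != 12 and (4*j <= 14 <-> 2*d <= 4) and d + j > -9)) and ((not (2*d < -1 -> 3*j >= 2)) -> (d > -15 and 12*d + 3*j != -3 and (4*j <= 14 <-> 4*d + j <= -1) and d + j > -9))
Answer: WP = ((2*d < -1 -> 3*j >= 2) -> (d > -15 and 6*d != 12 and (4*j <= 14 <-> 2*d <= 4) and d + j > -9)) and ((not (2*d < -1 -> 3*j >= 2)) -> (d > -15 and 12*d + 3*j != -3 and (4*j <= 14 <-> 4*d + j <= -1) and d + j > -9))


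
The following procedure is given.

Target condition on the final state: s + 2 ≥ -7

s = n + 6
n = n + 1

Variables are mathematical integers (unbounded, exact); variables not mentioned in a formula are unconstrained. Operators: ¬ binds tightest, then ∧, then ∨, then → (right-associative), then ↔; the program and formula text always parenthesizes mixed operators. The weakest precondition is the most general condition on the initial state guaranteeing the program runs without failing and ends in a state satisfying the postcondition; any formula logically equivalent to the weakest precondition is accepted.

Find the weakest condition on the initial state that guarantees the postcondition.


Working backward. After the program, the postcondition s + 2 ≥ -7 must hold; in canonical form it is s ≥ -9.
Before n := n + 1: s ≥ -9
Before s := n + 6: n ≥ -15
Answer: WP = n ≥ -15


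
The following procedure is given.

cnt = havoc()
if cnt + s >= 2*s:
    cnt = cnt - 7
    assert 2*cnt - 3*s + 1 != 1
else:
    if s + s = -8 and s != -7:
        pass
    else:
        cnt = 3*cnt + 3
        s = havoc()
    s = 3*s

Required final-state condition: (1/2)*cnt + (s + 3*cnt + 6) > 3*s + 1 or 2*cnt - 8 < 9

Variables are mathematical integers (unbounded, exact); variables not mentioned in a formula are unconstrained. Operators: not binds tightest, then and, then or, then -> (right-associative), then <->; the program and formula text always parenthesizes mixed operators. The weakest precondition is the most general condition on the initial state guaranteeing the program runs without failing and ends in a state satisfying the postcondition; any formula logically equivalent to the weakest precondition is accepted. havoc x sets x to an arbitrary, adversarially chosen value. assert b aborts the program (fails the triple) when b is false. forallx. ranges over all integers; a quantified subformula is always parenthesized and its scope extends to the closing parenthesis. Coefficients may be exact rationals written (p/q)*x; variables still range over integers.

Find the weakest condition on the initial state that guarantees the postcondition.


Working backward. After the program, the postcondition (1/2)*cnt + (s + 3*cnt + 6) > 3*s + 1 or 2*cnt - 8 < 9 must hold; in canonical form it is (7/2)*cnt > 2*s - 5 or 2*cnt < 17.
Then branch requires 2*cnt != 3*s + 14 and ((7/2)*cnt > 2*s + 39/2 or 2*cnt < 31); else branch requires ((2*s = -8 and s != -7) -> ((7/2)*cnt > 6*s - 5 or 2*cnt < 17)) and ((not (2*s = -8 and s != -7)) -> (forall s_1. ((21/2)*cnt > 6*s_1 - 31/2 or 6*cnt < 11))).
Before the if: (cnt >= s -> (2*cnt != 3*s + 14 and ((7/2)*cnt > 2*s + 39/2 or 2*cnt < 31))) and ((not (cnt >= s)) -> (((2*s = -8 and s != -7) -> ((7/2)*cnt > 6*s - 5 or 2*cnt < 17)) and ((not (2*s = -8 and s != -7)) -> (forall s_1. ((21/2)*cnt > 6*s_1 - 31/2 or 6*cnt < 11)))))
Before havoc cnt: forall cnt_1. ((cnt_1 >= s -> (2*cnt_1 != 3*s + 14 and ((7/2)*cnt_1 > 2*s + 39/2 or 2*cnt_1 < 31))) and ((not (cnt_1 >= s)) -> (((2*s = -8 and s != -7) -> ((7/2)*cnt_1 > 6*s - 5 or 2*cnt_1 < 17)) and ((not (2*s = -8 and s != -7)) -> (forall s_1. ((21/2)*cnt_1 > 6*s_1 - 31/2 or 6*cnt_1 < 11))))))
Answer: WP = forall cnt_1. ((cnt_1 >= s -> (2*cnt_1 != 3*s + 14 and ((7/2)*cnt_1 > 2*s + 39/2 or 2*cnt_1 < 31))) and ((not (cnt_1 >= s)) -> (((2*s = -8 and s != -7) -> ((7/2)*cnt_1 > 6*s - 5 or 2*cnt_1 < 17)) and ((not (2*s = -8 and s != -7)) -> (forall s_1. ((21/2)*cnt_1 > 6*s_1 - 31/2 or 6*cnt_1 < 11))))))


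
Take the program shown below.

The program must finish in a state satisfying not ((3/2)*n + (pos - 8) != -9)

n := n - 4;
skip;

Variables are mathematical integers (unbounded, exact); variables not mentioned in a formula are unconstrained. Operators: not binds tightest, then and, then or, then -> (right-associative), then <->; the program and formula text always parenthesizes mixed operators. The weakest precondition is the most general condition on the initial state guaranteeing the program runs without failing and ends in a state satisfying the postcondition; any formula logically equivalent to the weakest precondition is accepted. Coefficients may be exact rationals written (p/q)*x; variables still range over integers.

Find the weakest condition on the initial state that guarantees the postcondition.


Working backward. After the program, the postcondition not ((3/2)*n + (pos - 8) != -9) must hold; in canonical form it is not ((3/2)*n + pos != -1).
Before skip: not ((3/2)*n + pos != -1)
Before n := n - 4: not ((3/2)*n + pos != 5)
Answer: WP = not ((3/2)*n + pos != 5)


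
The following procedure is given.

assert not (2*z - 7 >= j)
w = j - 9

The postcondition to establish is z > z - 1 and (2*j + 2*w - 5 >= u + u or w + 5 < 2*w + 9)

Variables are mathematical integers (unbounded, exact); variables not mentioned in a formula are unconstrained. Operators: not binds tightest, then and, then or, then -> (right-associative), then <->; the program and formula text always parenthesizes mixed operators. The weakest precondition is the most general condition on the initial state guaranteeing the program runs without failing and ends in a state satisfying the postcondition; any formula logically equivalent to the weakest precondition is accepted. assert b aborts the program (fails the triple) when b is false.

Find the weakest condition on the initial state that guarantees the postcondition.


Working backward. After the program, the postcondition z > z - 1 and (2*j + 2*w - 5 >= u + u or w + 5 < 2*w + 9) must hold; in canonical form it is 2*j + 2*w >= 2*u + 5 or w > -4.
Before w := j - 9: 4*j >= 2*u + 23 or j > 5
Before assert not (2*z - 7 >= j): (not (2*z >= j + 7)) and (4*j >= 2*u + 23 or j > 5)
Answer: WP = (not (2*z >= j + 7)) and (4*j >= 2*u + 23 or j > 5)


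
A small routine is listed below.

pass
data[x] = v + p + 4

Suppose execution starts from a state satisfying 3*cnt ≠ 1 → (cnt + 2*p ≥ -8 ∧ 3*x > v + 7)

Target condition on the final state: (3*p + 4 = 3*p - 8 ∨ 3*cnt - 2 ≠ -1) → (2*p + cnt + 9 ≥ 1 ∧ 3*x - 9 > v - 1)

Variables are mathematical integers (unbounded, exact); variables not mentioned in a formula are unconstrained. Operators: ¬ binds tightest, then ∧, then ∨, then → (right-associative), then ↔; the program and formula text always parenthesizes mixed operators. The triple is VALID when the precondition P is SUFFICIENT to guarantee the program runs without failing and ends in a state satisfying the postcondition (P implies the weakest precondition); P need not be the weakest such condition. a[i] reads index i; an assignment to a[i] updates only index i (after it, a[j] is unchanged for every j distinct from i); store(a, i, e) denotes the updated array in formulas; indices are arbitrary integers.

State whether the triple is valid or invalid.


Working backward. After the program, the postcondition (3*p + 4 = 3*p - 8 ∨ 3*cnt - 2 ≠ -1) → (2*p + cnt + 9 ≥ 1 ∧ 3*x - 9 > v - 1) must hold; in canonical form it is 3*cnt ≠ 1 → (cnt + 2*p ≥ -8 ∧ 3*x > v + 8).
Before data[x] := v + p + 4: 3*cnt ≠ 1 → (cnt + 2*p ≥ -8 ∧ 3*x > v + 8)
Before skip: 3*cnt ≠ 1 → (cnt + 2*p ≥ -8 ∧ 3*x > v + 8)
The weakest precondition is 3*cnt ≠ 1 → (cnt + 2*p ≥ -8 ∧ 3*x > v + 8).
Check whether 3*cnt ≠ 1 → (cnt + 2*p ≥ -8 ∧ 3*x > v + 7) implies it.
Countermodel: at the initial state cnt = -8, p = 0, v = 1, x = 3, the precondition holds but the weakest precondition fails.
Answer: invalid


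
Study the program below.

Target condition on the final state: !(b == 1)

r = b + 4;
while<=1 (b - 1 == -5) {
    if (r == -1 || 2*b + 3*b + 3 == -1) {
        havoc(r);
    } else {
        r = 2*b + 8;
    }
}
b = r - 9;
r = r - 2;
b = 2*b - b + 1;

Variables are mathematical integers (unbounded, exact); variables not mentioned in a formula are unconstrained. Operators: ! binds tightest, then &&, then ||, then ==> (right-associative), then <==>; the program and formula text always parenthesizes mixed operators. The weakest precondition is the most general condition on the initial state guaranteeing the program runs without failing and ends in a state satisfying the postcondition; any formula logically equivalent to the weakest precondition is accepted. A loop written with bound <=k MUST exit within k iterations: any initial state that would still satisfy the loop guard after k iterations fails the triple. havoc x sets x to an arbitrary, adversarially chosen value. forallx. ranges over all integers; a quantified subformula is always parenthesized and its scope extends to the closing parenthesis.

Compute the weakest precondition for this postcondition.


Working backward. After the program, !(b == 1) must hold.
Before b := 2*b - b + 1: !(b == 0)
Before r := r - 2: !(b == 0)
Before b := r - 9: !(r == 9)
Before the loop (bound <=1), unroll the exhaustion recursion (WP_0 = exit-now case; WP_j = one more guarded iteration, up to j = 1):
  WP_0: (!(b == -4)) && (!(r == 9))
  WP_1: (b == -4 ==> (((r == -1 || 5*b == -4) ==> (forall r_1. ((!(b == -4)) && (!(r_1 == 9))))) && ((!(r == -1 || 5*b == -4)) ==> ((!(b == -4)) && (!(2*b == 1)))))) && ((!(b == -4)) ==> (!(r == 9)))
So before the loop: (b == -4 ==> (((r == -1 || 5*b == -4) ==> (forall r_1. ((!(b == -4)) && (!(r_1 == 9))))) && ((!(r == -1 || 5*b == -4)) ==> ((!(b == -4)) && (!(2*b == 1)))))) && ((!(b == -4)) ==> (!(r == 9)))
Before r := b + 4: (b == -4 ==> (((b == -5 || 5*b == -4) ==> (forall r_1. ((!(b == -4)) && (!(r_1 == 9))))) && ((!(b == -5 || 5*b == -4)) ==> ((!(b == -4)) && (!(2*b == 1)))))) && ((!(b == -4)) ==> (!(b == 5)))
Answer: WP = (b == -4 ==> (((b == -5 || 5*b == -4) ==> (forall r_1. ((!(b == -4)) && (!(r_1 == 9))))) && ((!(b == -5 || 5*b == -4)) ==> ((!(b == -4)) && (!(2*b == 1)))))) && ((!(b == -4)) ==> (!(b == 5)))


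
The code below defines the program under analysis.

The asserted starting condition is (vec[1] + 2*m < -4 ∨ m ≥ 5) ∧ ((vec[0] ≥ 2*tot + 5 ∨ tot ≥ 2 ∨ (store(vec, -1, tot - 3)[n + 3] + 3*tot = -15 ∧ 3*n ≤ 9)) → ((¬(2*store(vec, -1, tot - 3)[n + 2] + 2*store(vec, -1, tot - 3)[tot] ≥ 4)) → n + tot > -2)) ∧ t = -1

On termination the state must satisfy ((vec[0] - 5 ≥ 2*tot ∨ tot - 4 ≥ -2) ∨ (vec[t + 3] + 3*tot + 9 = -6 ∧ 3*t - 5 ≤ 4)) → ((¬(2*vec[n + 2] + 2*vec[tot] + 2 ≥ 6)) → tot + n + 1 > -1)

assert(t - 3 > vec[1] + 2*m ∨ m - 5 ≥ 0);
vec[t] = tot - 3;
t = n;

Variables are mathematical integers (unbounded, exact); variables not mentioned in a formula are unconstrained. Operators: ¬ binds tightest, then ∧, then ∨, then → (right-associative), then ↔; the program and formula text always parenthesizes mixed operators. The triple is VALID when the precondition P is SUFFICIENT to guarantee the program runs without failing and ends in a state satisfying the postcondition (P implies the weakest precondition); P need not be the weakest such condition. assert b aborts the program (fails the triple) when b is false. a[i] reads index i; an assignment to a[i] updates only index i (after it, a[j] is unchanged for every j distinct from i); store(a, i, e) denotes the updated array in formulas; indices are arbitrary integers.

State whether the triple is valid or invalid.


Working backward. After the program, the postcondition ((vec[0] - 5 ≥ 2*tot ∨ tot - 4 ≥ -2) ∨ (vec[t + 3] + 3*tot + 9 = -6 ∧ 3*t - 5 ≤ 4)) → ((¬(2*vec[n + 2] + 2*vec[tot] + 2 ≥ 6)) → tot + n + 1 > -1) must hold; in canonical form it is (vec[0] ≥ 2*tot + 5 ∨ tot ≥ 2 ∨ (vec[t + 3] + 3*tot = -15 ∧ 3*t ≤ 9)) → ((¬(2*vec[n + 2] + 2*vec[tot] ≥ 4)) → n + tot > -2).
Before t := n: (vec[0] ≥ 2*tot + 5 ∨ tot ≥ 2 ∨ (vec[n + 3] + 3*tot = -15 ∧ 3*n ≤ 9)) → ((¬(2*vec[n + 2] + 2*vec[tot] ≥ 4)) → n + tot > -2)
Before vec[t] := tot - 3: (store(vec, t, tot - 3)[0] ≥ 2*tot + 5 ∨ tot ≥ 2 ∨ (store(vec, t, tot - 3)[n + 3] + 3*tot = -15 ∧ 3*n ≤ 9)) → ((¬(2*store(vec, t, tot - 3)[n + 2] + 2*store(vec, t, tot - 3)[tot] ≥ 4)) → n + tot > -2)
Before assert t - 3 > vec[1] + 2*m ∨ m - 5 ≥ 0: (t > vec[1] + 2*m + 3 ∨ m ≥ 5) ∧ ((store(vec, t, tot - 3)[0] ≥ 2*tot + 5 ∨ tot ≥ 2 ∨ (store(vec, t, tot - 3)[n + 3] + 3*tot = -15 ∧ 3*n ≤ 9)) → ((¬(2*store(vec, t, tot - 3)[n + 2] + 2*store(vec, t, tot - 3)[tot] ≥ 4)) → n + tot > -2))
The weakest precondition is (t > vec[1] + 2*m + 3 ∨ m ≥ 5) ∧ ((store(vec, t, tot - 3)[0] ≥ 2*tot + 5 ∨ tot ≥ 2 ∨ (store(vec, t, tot - 3)[n + 3] + 3*tot = -15 ∧ 3*n ≤ 9)) → ((¬(2*store(vec, t, tot - 3)[n + 2] + 2*store(vec, t, tot - 3)[tot] ≥ 4)) → n + tot > -2)).
Check whether (vec[1] + 2*m < -4 ∨ m ≥ 5) ∧ ((vec[0] ≥ 2*tot + 5 ∨ tot ≥ 2 ∨ (store(vec, -1, tot - 3)[n + 3] + 3*tot = -15 ∧ 3*n ≤ 9)) → ((¬(2*store(vec, -1, tot - 3)[n + 2] + 2*store(vec, -1, tot - 3)[tot] ≥ 4)) → n + tot > -2)) ∧ t = -1 implies it.
Every state satisfying the precondition satisfies the weakest precondition: the implication holds.
Answer: valid


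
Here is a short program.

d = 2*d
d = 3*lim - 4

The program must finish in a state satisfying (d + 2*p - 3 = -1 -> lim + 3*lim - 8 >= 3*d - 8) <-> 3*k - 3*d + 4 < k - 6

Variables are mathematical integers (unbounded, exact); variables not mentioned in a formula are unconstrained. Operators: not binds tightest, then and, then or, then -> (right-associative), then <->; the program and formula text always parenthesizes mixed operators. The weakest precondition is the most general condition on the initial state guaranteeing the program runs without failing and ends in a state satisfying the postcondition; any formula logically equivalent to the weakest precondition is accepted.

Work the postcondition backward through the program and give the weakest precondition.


Working backward. After the program, the postcondition (d + 2*p - 3 = -1 -> lim + 3*lim - 8 >= 3*d - 8) <-> 3*k - 3*d + 4 < k - 6 must hold; in canonical form it is (d + 2*p = 2 -> 4*lim >= 3*d) <-> 2*k < 3*d - 10.
Before d := 3*lim - 4: (3*lim + 2*p = 6 -> 5*lim <= 12) <-> 2*k < 9*lim - 22
Before d := 2*d: (3*lim + 2*p = 6 -> 5*lim <= 12) <-> 2*k < 9*lim - 22
Answer: WP = (3*lim + 2*p = 6 -> 5*lim <= 12) <-> 2*k < 9*lim - 22


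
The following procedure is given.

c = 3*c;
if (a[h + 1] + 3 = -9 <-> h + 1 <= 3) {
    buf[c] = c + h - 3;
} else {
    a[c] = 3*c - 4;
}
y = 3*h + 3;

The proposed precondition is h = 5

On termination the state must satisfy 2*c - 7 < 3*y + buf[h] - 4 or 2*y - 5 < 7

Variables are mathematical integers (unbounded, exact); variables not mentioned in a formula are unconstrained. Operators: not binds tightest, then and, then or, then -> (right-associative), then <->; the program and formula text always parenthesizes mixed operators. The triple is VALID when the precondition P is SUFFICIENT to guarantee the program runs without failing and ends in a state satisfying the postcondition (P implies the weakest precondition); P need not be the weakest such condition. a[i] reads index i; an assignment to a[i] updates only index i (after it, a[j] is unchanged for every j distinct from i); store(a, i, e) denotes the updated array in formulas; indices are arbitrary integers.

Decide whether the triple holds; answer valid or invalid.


Working backward. After the program, the postcondition 2*c - 7 < 3*y + buf[h] - 4 or 2*y - 5 < 7 must hold; in canonical form it is 2*c < buf[h] + 3*y + 3 or 2*y < 12.
Before y := 3*h + 3: 2*c < buf[h] + 9*h + 12 or 6*h < 6
Then branch requires 2*c < store(buf, c, c + h - 3)[h] + 9*h + 12 or 6*h < 6; else branch requires 2*c < buf[h] + 9*h + 12 or 6*h < 6.
Before the if: ((a[h + 1] = -12 <-> h <= 2) -> (2*c < store(buf, c, c + h - 3)[h] + 9*h + 12 or 6*h < 6)) and ((not (a[h + 1] = -12 <-> h <= 2)) -> (2*c < buf[h] + 9*h + 12 or 6*h < 6))
Before c := 3*c: ((a[h + 1] = -12 <-> h <= 2) -> (6*c < store(buf, 3*c, 3*c + h - 3)[h] + 9*h + 12 or 6*h < 6)) and ((not (a[h + 1] = -12 <-> h <= 2)) -> (6*c < buf[h] + 9*h + 12 or 6*h < 6))
The weakest precondition is ((a[h + 1] = -12 <-> h <= 2) -> (6*c < store(buf, 3*c, 3*c + h - 3)[h] + 9*h + 12 or 6*h < 6)) and ((not (a[h + 1] = -12 <-> h <= 2)) -> (6*c < buf[h] + 9*h + 12 or 6*h < 6)).
Check whether h = 5 implies it.
Countermodel: at the initial state a = {[0] = -12, [5] = -12, [6] = -12, elsewhere -12}, buf = {[0] = 3, [5] = -57, [6] = 3, elsewhere 3}, c = 0, h = 5, the precondition holds but the weakest precondition fails.
Answer: invalid


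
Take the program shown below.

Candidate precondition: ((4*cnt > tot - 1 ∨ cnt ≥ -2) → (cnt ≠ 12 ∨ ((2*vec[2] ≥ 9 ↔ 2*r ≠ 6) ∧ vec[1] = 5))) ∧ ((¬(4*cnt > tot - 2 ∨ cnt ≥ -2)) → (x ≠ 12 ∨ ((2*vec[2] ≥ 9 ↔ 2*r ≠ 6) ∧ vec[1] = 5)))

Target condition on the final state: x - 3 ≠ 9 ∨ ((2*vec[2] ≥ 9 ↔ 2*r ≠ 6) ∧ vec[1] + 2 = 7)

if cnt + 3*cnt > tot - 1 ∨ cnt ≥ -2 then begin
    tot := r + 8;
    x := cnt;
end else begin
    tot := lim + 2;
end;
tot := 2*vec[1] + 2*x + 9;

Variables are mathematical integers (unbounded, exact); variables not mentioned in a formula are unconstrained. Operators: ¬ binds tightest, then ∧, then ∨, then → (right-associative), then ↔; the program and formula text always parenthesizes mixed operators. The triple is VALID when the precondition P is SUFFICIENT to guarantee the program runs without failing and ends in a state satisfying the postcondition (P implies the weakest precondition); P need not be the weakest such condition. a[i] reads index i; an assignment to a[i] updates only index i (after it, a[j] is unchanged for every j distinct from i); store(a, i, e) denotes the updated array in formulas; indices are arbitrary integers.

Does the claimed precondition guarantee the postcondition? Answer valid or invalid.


Working backward. After the program, the postcondition x - 3 ≠ 9 ∨ ((2*vec[2] ≥ 9 ↔ 2*r ≠ 6) ∧ vec[1] + 2 = 7) must hold; in canonical form it is x ≠ 12 ∨ ((2*vec[2] ≥ 9 ↔ 2*r ≠ 6) ∧ vec[1] = 5).
Before tot := 2*vec[1] + 2*x + 9: x ≠ 12 ∨ ((2*vec[2] ≥ 9 ↔ 2*r ≠ 6) ∧ vec[1] = 5)
Then branch requires cnt ≠ 12 ∨ ((2*vec[2] ≥ 9 ↔ 2*r ≠ 6) ∧ vec[1] = 5); else branch requires x ≠ 12 ∨ ((2*vec[2] ≥ 9 ↔ 2*r ≠ 6) ∧ vec[1] = 5).
Before the if: ((4*cnt > tot - 1 ∨ cnt ≥ -2) → (cnt ≠ 12 ∨ ((2*vec[2] ≥ 9 ↔ 2*r ≠ 6) ∧ vec[1] = 5))) ∧ ((¬(4*cnt > tot - 1 ∨ cnt ≥ -2)) → (x ≠ 12 ∨ ((2*vec[2] ≥ 9 ↔ 2*r ≠ 6) ∧ vec[1] = 5)))
The weakest precondition is ((4*cnt > tot - 1 ∨ cnt ≥ -2) → (cnt ≠ 12 ∨ ((2*vec[2] ≥ 9 ↔ 2*r ≠ 6) ∧ vec[1] = 5))) ∧ ((¬(4*cnt > tot - 1 ∨ cnt ≥ -2)) → (x ≠ 12 ∨ ((2*vec[2] ≥ 9 ↔ 2*r ≠ 6) ∧ vec[1] = 5))).
Check whether ((4*cnt > tot - 1 ∨ cnt ≥ -2) → (cnt ≠ 12 ∨ ((2*vec[2] ≥ 9 ↔ 2*r ≠ 6) ∧ vec[1] = 5))) ∧ ((¬(4*cnt > tot - 2 ∨ cnt ≥ -2)) → (x ≠ 12 ∨ ((2*vec[2] ≥ 9 ↔ 2*r ≠ 6) ∧ vec[1] = 5))) implies it.
Countermodel: at the initial state cnt = -3, r = 3, tot = -11, vec = {[1] = 5, [2] = 5, elsewhere 5}, x = 12, the precondition holds but the weakest precondition fails.
Answer: invalid


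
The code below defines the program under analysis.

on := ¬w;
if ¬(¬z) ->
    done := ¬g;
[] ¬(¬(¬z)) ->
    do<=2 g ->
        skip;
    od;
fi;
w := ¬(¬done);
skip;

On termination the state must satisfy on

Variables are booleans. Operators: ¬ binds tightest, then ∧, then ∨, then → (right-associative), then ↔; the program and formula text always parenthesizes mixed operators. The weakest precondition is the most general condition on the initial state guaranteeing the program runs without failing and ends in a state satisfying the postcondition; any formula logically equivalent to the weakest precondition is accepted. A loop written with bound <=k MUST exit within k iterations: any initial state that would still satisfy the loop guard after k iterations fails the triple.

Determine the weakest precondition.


Working backward. After the program, on must hold.
Before skip: on
Before w := ¬(¬done): on
Then branch requires on; else branch requires (g → ((g → ((¬g) ∧ on)) ∧ ((¬g) → on))) ∧ ((¬g) → on).
Before the if: (z → on) ∧ ((¬z) → ((g → ((g → ((¬g) ∧ on)) ∧ ((¬g) → on))) ∧ ((¬g) → on)))
Before on := ¬w: (z → (¬w)) ∧ ((¬z) → ((g → ((g → ((¬g) ∧ (¬w))) ∧ ((¬g) → (¬w)))) ∧ ((¬g) → (¬w))))
Answer: WP = (z → (¬w)) ∧ ((¬z) → ((g → ((g → ((¬g) ∧ (¬w))) ∧ ((¬g) → (¬w)))) ∧ ((¬g) → (¬w))))


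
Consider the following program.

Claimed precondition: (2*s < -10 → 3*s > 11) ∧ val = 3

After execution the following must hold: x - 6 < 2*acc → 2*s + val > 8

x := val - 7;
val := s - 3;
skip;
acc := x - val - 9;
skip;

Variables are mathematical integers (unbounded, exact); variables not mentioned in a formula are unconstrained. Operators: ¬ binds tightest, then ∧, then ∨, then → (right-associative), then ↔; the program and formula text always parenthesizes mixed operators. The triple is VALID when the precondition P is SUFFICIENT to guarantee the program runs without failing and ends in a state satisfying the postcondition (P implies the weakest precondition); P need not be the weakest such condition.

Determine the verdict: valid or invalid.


Working backward. After the program, the postcondition x - 6 < 2*acc → 2*s + val > 8 must hold; in canonical form it is x < 2*acc + 6 → 2*s + val > 8.
Before skip: x < 2*acc + 6 → 2*s + val > 8
Before acc := x - val - 9: 2*val < x - 12 → 2*s + val > 8
Before skip: 2*val < x - 12 → 2*s + val > 8
Before val := s - 3: 2*s < x - 6 → 3*s > 11
Before x := val - 7: 2*s < val - 13 → 3*s > 11
The weakest precondition is 2*s < val - 13 → 3*s > 11.
Check whether (2*s < -10 → 3*s > 11) ∧ val = 3 implies it.
Every state satisfying the precondition satisfies the weakest precondition: the implication holds.
Answer: valid


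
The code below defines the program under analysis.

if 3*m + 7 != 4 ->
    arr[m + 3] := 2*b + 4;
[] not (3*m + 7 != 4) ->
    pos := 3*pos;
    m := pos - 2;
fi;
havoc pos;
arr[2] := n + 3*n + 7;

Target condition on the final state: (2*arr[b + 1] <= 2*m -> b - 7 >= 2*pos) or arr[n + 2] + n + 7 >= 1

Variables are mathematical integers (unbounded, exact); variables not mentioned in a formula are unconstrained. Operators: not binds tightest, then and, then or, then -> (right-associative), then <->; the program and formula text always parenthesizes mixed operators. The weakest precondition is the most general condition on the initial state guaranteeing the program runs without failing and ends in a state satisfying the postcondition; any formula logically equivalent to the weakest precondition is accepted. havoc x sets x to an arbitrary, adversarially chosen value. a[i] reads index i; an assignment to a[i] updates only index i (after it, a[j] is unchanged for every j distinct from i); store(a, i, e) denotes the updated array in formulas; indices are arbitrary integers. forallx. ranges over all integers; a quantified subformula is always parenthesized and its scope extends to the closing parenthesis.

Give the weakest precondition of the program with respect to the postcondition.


Working backward. After the program, the postcondition (2*arr[b + 1] <= 2*m -> b - 7 >= 2*pos) or arr[n + 2] + n + 7 >= 1 must hold; in canonical form it is (2*arr[b + 1] <= 2*m -> b >= 2*pos + 7) or arr[n + 2] + n >= -6.
Before arr[2] := n + 3*n + 7: (2*store(arr, 2, 4*n + 7)[b + 1] <= 2*m -> b >= 2*pos + 7) or store(arr, 2, 4*n + 7)[n + 2] + n >= -6
Before havoc pos: forall pos_1. ((2*store(arr, 2, 4*n + 7)[b + 1] <= 2*m -> b >= 2*pos_1 + 7) or store(arr, 2, 4*n + 7)[n + 2] + n >= -6)
Then branch requires forall pos_1. ((2*store(store(arr, m + 3, 2*b + 4), 2, 4*n + 7)[b + 1] <= 2*m -> b >= 2*pos_1 + 7) or store(store(arr, m + 3, 2*b + 4), 2, 4*n + 7)[n + 2] + n >= -6); else branch requires forall pos_1. ((2*store(arr, 2, 4*n + 7)[b + 1] <= 6*pos - 4 -> b >= 2*pos_1 + 7) or store(arr, 2, 4*n + 7)[n + 2] + n >= -6).
Before the if: (3*m != -3 -> (forall pos_1. ((2*store(store(arr, m + 3, 2*b + 4), 2, 4*n + 7)[b + 1] <= 2*m -> b >= 2*pos_1 + 7) or store(store(arr, m + 3, 2*b + 4), 2, 4*n + 7)[n + 2] + n >= -6))) and ((not (3*m != -3)) -> (forall pos_1. ((2*store(arr, 2, 4*n + 7)[b + 1] <= 6*pos - 4 -> b >= 2*pos_1 + 7) or store(arr, 2, 4*n + 7)[n + 2] + n >= -6)))
Answer: WP = (3*m != -3 -> (forall pos_1. ((2*store(store(arr, m + 3, 2*b + 4), 2, 4*n + 7)[b + 1] <= 2*m -> b >= 2*pos_1 + 7) or store(store(arr, m + 3, 2*b + 4), 2, 4*n + 7)[n + 2] + n >= -6))) and ((not (3*m != -3)) -> (forall pos_1. ((2*store(arr, 2, 4*n + 7)[b + 1] <= 6*pos - 4 -> b >= 2*pos_1 + 7) or store(arr, 2, 4*n + 7)[n + 2] + n >= -6)))


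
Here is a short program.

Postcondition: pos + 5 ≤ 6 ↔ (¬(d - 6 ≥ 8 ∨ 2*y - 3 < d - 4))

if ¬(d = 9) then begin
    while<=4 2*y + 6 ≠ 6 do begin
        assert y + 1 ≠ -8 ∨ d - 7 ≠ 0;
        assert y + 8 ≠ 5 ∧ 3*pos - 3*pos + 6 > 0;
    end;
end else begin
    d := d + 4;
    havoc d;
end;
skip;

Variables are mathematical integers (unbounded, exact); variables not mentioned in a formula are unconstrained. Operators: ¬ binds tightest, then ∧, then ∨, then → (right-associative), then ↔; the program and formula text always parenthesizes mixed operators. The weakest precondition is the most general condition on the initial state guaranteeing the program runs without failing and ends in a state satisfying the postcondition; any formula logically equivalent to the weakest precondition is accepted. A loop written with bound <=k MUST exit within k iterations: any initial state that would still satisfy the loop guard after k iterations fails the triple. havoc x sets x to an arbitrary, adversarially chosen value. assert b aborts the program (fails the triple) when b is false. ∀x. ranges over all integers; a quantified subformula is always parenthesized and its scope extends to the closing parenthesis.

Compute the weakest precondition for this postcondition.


Working backward. After the program, the postcondition pos + 5 ≤ 6 ↔ (¬(d - 6 ≥ 8 ∨ 2*y - 3 < d - 4)) must hold; in canonical form it is pos ≤ 1 ↔ (¬(d ≥ 14 ∨ 2*y < d - 1)).
Before skip: pos ≤ 1 ↔ (¬(d ≥ 14 ∨ 2*y < d - 1))
Then branch requires (2*y ≠ 0 → ((y ≠ -9 ∨ d ≠ 7) ∧ y ≠ -3 ∧ (2*y ≠ 0 → ((y ≠ -9 ∨ d ≠ 7) ∧ y ≠ -3 ∧ (2*y ≠ 0 → ((y ≠ -9 ∨ d ≠ 7) ∧ y ≠ -3 ∧ (2*y ≠ 0 → ((y ≠ -9 ∨ d ≠ 7) ∧ y ≠ -3 ∧ (¬(2*y ≠ 0)) ∧ (pos ≤ 1 ↔ (¬(d ≥ 14 ∨ 2*y < d - 1))))) ∧ ((¬(2*y ≠ 0)) → (pos ≤ 1 ↔ (¬(d ≥ 14 ∨ 2*y < d - 1)))))) ∧ ((¬(2*y ≠ 0)) → (pos ≤ 1 ↔ (¬(d ≥ 14 ∨ 2*y < d - 1)))))) ∧ ((¬(2*y ≠ 0)) → (pos ≤ 1 ↔ (¬(d ≥ 14 ∨ 2*y < d - 1)))))) ∧ ((¬(2*y ≠ 0)) → (pos ≤ 1 ↔ (¬(d ≥ 14 ∨ 2*y < d - 1)))); else branch requires ∀d_1. (pos ≤ 1 ↔ (¬(d_1 ≥ 14 ∨ 2*y < d_1 - 1))).
Before the if: ((¬(d = 9)) → ((2*y ≠ 0 → ((y ≠ -9 ∨ d ≠ 7) ∧ y ≠ -3 ∧ (2*y ≠ 0 → ((y ≠ -9 ∨ d ≠ 7) ∧ y ≠ -3 ∧ (2*y ≠ 0 → ((y ≠ -9 ∨ d ≠ 7) ∧ y ≠ -3 ∧ (2*y ≠ 0 → ((y ≠ -9 ∨ d ≠ 7) ∧ y ≠ -3 ∧ (¬(2*y ≠ 0)) ∧ (pos ≤ 1 ↔ (¬(d ≥ 14 ∨ 2*y < d - 1))))) ∧ ((¬(2*y ≠ 0)) → (pos ≤ 1 ↔ (¬(d ≥ 14 ∨ 2*y < d - 1)))))) ∧ ((¬(2*y ≠ 0)) → (pos ≤ 1 ↔ (¬(d ≥ 14 ∨ 2*y < d - 1)))))) ∧ ((¬(2*y ≠ 0)) → (pos ≤ 1 ↔ (¬(d ≥ 14 ∨ 2*y < d - 1)))))) ∧ ((¬(2*y ≠ 0)) → (pos ≤ 1 ↔ (¬(d ≥ 14 ∨ 2*y < d - 1)))))) ∧ (d = 9 → (∀d_1. (pos ≤ 1 ↔ (¬(d_1 ≥ 14 ∨ 2*y < d_1 - 1)))))
Answer: WP = ((¬(d = 9)) → ((2*y ≠ 0 → ((y ≠ -9 ∨ d ≠ 7) ∧ y ≠ -3 ∧ (2*y ≠ 0 → ((y ≠ -9 ∨ d ≠ 7) ∧ y ≠ -3 ∧ (2*y ≠ 0 → ((y ≠ -9 ∨ d ≠ 7) ∧ y ≠ -3 ∧ (2*y ≠ 0 → ((y ≠ -9 ∨ d ≠ 7) ∧ y ≠ -3 ∧ (¬(2*y ≠ 0)) ∧ (pos ≤ 1 ↔ (¬(d ≥ 14 ∨ 2*y < d - 1))))) ∧ ((¬(2*y ≠ 0)) → (pos ≤ 1 ↔ (¬(d ≥ 14 ∨ 2*y < d - 1)))))) ∧ ((¬(2*y ≠ 0)) → (pos ≤ 1 ↔ (¬(d ≥ 14 ∨ 2*y < d - 1)))))) ∧ ((¬(2*y ≠ 0)) → (pos ≤ 1 ↔ (¬(d ≥ 14 ∨ 2*y < d - 1)))))) ∧ ((¬(2*y ≠ 0)) → (pos ≤ 1 ↔ (¬(d ≥ 14 ∨ 2*y < d - 1)))))) ∧ (d = 9 → (∀d_1. (pos ≤ 1 ↔ (¬(d_1 ≥ 14 ∨ 2*y < d_1 - 1)))))


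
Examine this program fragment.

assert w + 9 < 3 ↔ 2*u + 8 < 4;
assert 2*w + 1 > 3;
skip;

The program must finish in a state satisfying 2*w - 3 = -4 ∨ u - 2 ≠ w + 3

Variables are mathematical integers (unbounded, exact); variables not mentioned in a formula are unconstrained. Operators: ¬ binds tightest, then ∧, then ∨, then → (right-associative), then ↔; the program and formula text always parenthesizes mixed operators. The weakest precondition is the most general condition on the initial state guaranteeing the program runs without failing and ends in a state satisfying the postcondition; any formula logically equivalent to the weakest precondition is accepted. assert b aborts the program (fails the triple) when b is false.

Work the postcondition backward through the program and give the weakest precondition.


Working backward. After the program, the postcondition 2*w - 3 = -4 ∨ u - 2 ≠ w + 3 must hold; in canonical form it is 2*w = -1 ∨ u ≠ w + 5.
Before skip: 2*w = -1 ∨ u ≠ w + 5
Before assert 2*w + 1 > 3: 2*w > 2 ∧ (2*w = -1 ∨ u ≠ w + 5)
Before assert w + 9 < 3 ↔ 2*u + 8 < 4: (w < -6 ↔ 2*u < -4) ∧ 2*w > 2 ∧ (2*w = -1 ∨ u ≠ w + 5)
Answer: WP = (w < -6 ↔ 2*u < -4) ∧ 2*w > 2 ∧ (2*w = -1 ∨ u ≠ w + 5)


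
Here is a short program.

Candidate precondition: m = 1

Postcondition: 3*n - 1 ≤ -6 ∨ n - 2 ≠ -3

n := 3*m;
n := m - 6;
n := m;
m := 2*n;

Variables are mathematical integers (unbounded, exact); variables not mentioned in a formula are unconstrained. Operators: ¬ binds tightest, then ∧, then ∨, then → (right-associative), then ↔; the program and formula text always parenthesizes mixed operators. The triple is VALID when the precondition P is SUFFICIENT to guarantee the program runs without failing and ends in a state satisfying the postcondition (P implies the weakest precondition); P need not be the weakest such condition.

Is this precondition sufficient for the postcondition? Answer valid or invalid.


Working backward. After the program, the postcondition 3*n - 1 ≤ -6 ∨ n - 2 ≠ -3 must hold; in canonical form it is 3*n ≤ -5 ∨ n ≠ -1.
Before m := 2*n: 3*n ≤ -5 ∨ n ≠ -1
Before n := m: 3*m ≤ -5 ∨ m ≠ -1
Before n := m - 6: 3*m ≤ -5 ∨ m ≠ -1
Before n := 3*m: 3*m ≤ -5 ∨ m ≠ -1
The weakest precondition is 3*m ≤ -5 ∨ m ≠ -1.
Check whether m = 1 implies it.
Every state satisfying the precondition satisfies the weakest precondition: the implication holds.
Answer: valid


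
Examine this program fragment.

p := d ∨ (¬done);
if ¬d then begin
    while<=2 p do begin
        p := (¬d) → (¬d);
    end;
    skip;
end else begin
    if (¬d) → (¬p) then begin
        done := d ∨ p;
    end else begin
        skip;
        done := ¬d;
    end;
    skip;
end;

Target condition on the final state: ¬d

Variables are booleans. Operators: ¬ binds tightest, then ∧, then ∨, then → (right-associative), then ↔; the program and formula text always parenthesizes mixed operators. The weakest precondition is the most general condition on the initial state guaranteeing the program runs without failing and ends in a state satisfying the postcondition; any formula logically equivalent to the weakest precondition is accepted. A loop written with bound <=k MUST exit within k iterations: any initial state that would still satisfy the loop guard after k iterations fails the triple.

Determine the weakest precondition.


Working backward. After the program, ¬d must hold.
Then branch requires (¬p) ∧ ((¬p) → (¬d)); else branch requires (((¬d) → (¬p)) → (¬d)) ∧ ((¬((¬d) → (¬p))) → (¬d)).
Before the if: ((¬d) → ((¬p) ∧ ((¬p) → (¬d)))) ∧ (d → ((((¬d) → (¬p)) → (¬d)) ∧ ((¬((¬d) → (¬p))) → (¬d))))
Before p := d ∨ (¬done): ((¬d) → ((¬(d ∨ (¬done))) ∧ ((¬(d ∨ (¬done))) → (¬d)))) ∧ (d → ((((¬d) → (¬(d ∨ (¬done)))) → (¬d)) ∧ ((¬((¬d) → (¬(d ∨ (¬done))))) → (¬d))))
Answer: WP = ((¬d) → ((¬(d ∨ (¬done))) ∧ ((¬(d ∨ (¬done))) → (¬d)))) ∧ (d → ((((¬d) → (¬(d ∨ (¬done)))) → (¬d)) ∧ ((¬((¬d) → (¬(d ∨ (¬done))))) → (¬d))))
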